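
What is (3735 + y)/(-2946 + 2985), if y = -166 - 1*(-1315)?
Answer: 1628/13 ≈ 125.23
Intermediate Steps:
y = 1149 (y = -166 + 1315 = 1149)
(3735 + y)/(-2946 + 2985) = (3735 + 1149)/(-2946 + 2985) = 4884/39 = 4884*(1/39) = 1628/13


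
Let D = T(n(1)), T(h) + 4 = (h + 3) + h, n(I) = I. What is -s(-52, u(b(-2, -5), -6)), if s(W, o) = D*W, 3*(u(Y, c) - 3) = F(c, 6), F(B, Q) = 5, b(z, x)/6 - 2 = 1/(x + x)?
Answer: 52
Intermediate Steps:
b(z, x) = 12 + 3/x (b(z, x) = 12 + 6/(x + x) = 12 + 6/((2*x)) = 12 + 6*(1/(2*x)) = 12 + 3/x)
u(Y, c) = 14/3 (u(Y, c) = 3 + (1/3)*5 = 3 + 5/3 = 14/3)
T(h) = -1 + 2*h (T(h) = -4 + ((h + 3) + h) = -4 + ((3 + h) + h) = -4 + (3 + 2*h) = -1 + 2*h)
D = 1 (D = -1 + 2*1 = -1 + 2 = 1)
s(W, o) = W (s(W, o) = 1*W = W)
-s(-52, u(b(-2, -5), -6)) = -1*(-52) = 52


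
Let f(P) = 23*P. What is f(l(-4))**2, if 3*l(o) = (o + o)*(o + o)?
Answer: 2166784/9 ≈ 2.4075e+5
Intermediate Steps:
l(o) = 4*o**2/3 (l(o) = ((o + o)*(o + o))/3 = ((2*o)*(2*o))/3 = (4*o**2)/3 = 4*o**2/3)
f(l(-4))**2 = (23*((4/3)*(-4)**2))**2 = (23*((4/3)*16))**2 = (23*(64/3))**2 = (1472/3)**2 = 2166784/9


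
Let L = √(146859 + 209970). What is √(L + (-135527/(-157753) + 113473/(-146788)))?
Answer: √(11537780329459687987 + 1474582427952581608364*√2949)/11578123682 ≈ 24.443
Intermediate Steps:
L = 11*√2949 (L = √356829 = 11*√2949 ≈ 597.35)
√(L + (-135527/(-157753) + 113473/(-146788))) = √(11*√2949 + (-135527/(-157753) + 113473/(-146788))) = √(11*√2949 + (-135527*(-1/157753) + 113473*(-1/146788))) = √(11*√2949 + (135527/157753 - 113473/146788)) = √(11*√2949 + 1993031107/23156247364) = √(1993031107/23156247364 + 11*√2949)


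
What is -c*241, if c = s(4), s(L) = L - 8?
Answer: 964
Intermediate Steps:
s(L) = -8 + L
c = -4 (c = -8 + 4 = -4)
-c*241 = -(-4)*241 = -1*(-964) = 964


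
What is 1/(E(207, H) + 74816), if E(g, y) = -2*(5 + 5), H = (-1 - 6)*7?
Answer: 1/74796 ≈ 1.3370e-5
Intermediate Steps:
H = -49 (H = -7*7 = -49)
E(g, y) = -20 (E(g, y) = -2*10 = -20)
1/(E(207, H) + 74816) = 1/(-20 + 74816) = 1/74796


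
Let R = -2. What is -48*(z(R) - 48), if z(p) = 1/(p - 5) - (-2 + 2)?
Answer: 16176/7 ≈ 2310.9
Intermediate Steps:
z(p) = 1/(-5 + p) (z(p) = 1/(-5 + p) - 1*0 = 1/(-5 + p) + 0 = 1/(-5 + p))
-48*(z(R) - 48) = -48*(1/(-5 - 2) - 48) = -48*(1/(-7) - 48) = -48*(-⅐ - 48) = -48*(-337/7) = 16176/7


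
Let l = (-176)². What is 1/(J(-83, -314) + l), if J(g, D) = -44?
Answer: 1/30932 ≈ 3.2329e-5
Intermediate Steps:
l = 30976
1/(J(-83, -314) + l) = 1/(-44 + 30976) = 1/30932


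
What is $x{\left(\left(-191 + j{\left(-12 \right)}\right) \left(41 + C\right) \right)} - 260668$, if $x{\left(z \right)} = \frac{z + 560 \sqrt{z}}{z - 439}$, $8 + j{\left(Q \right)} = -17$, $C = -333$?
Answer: $- \frac{16326355772}{62633} + \frac{6720 \sqrt{438}}{62633} \approx -2.6066 \cdot 10^{5}$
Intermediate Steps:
$j{\left(Q \right)} = -25$ ($j{\left(Q \right)} = -8 - 17 = -25$)
$x{\left(z \right)} = \frac{z + 560 \sqrt{z}}{-439 + z}$
$x{\left(\left(-191 + j{\left(-12 \right)}\right) \left(41 + C\right) \right)} - 260668 = \frac{\left(-191 - 25\right) \left(41 - 333\right) + 560 \sqrt{\left(-191 - 25\right) \left(41 - 333\right)}}{-439 + \left(-191 - 25\right) \left(41 - 333\right)} - 260668 = \frac{\left(-216\right) \left(-292\right) + 560 \sqrt{\left(-216\right) \left(-292\right)}}{-439 - -63072} - 260668 = \frac{63072 + 560 \sqrt{63072}}{-439 + 63072} - 260668 = \frac{63072 + 560 \cdot 12 \sqrt{438}}{62633} - 260668 = \frac{63072 + 6720 \sqrt{438}}{62633} - 260668 = \left(\frac{63072}{62633} + \frac{6720 \sqrt{438}}{62633}\right) - 260668 = - \frac{16326355772}{62633} + \frac{6720 \sqrt{438}}{62633}$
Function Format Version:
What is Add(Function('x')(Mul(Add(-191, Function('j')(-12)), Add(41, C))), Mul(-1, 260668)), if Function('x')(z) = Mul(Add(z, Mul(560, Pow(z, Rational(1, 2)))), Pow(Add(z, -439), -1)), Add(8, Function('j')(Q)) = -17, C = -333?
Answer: Add(Rational(-16326355772, 62633), Mul(Rational(6720, 62633), Pow(438, Rational(1, 2)))) ≈ -2.6066e+5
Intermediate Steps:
Function('j')(Q) = -25 (Function('j')(Q) = Add(-8, -17) = -25)
Function('x')(z) = Mul(Pow(Add(-439, z), -1), Add(z, Mul(560, Pow(z, Rational(1, 2))))) (Function('x')(z) = Mul(Add(z, Mul(560, Pow(z, Rational(1, 2)))), Pow(Add(-439, z), -1)) = Mul(Pow(Add(-439, z), -1), Add(z, Mul(560, Pow(z, Rational(1, 2))))))
Add(Function('x')(Mul(Add(-191, Function('j')(-12)), Add(41, C))), Mul(-1, 260668)) = Add(Mul(Pow(Add(-439, Mul(Add(-191, -25), Add(41, -333))), -1), Add(Mul(Add(-191, -25), Add(41, -333)), Mul(560, Pow(Mul(Add(-191, -25), Add(41, -333)), Rational(1, 2))))), Mul(-1, 260668)) = Add(Mul(Pow(Add(-439, Mul(-216, -292)), -1), Add(Mul(-216, -292), Mul(560, Pow(Mul(-216, -292), Rational(1, 2))))), -260668) = Add(Mul(Pow(Add(-439, 63072), -1), Add(63072, Mul(560, Pow(63072, Rational(1, 2))))), -260668) = Add(Mul(Pow(62633, -1), Add(63072, Mul(560, Mul(12, Pow(438, Rational(1, 2)))))), -260668) = Add(Mul(Rational(1, 62633), Add(63072, Mul(6720, Pow(438, Rational(1, 2))))), -260668) = Add(Add(Rational(63072, 62633), Mul(Rational(6720, 62633), Pow(438, Rational(1, 2)))), -260668) = Add(Rational(-16326355772, 62633), Mul(Rational(6720, 62633), Pow(438, Rational(1, 2))))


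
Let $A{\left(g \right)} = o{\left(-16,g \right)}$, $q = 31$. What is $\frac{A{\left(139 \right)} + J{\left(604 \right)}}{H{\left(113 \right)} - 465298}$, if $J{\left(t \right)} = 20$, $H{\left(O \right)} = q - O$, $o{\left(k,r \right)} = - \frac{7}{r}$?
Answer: $- \frac{2773}{64687820} \approx -4.2867 \cdot 10^{-5}$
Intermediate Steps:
$H{\left(O \right)} = 31 - O$
$A{\left(g \right)} = - \frac{7}{g}$
$\frac{A{\left(139 \right)} + J{\left(604 \right)}}{H{\left(113 \right)} - 465298} = \frac{- \frac{7}{139} + 20}{\left(31 - 113\right) - 465298} = \frac{\left(-7\right) \frac{1}{139} + 20}{\left(31 - 113\right) - 465298} = \frac{- \frac{7}{139} + 20}{-82 - 465298} = \frac{2773}{139 \left(-465380\right)} = \frac{2773}{139} \left(- \frac{1}{465380}\right) = - \frac{2773}{64687820}$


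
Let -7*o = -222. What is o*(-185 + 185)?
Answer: 0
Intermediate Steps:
o = 222/7 (o = -⅐*(-222) = 222/7 ≈ 31.714)
o*(-185 + 185) = 222*(-185 + 185)/7 = (222/7)*0 = 0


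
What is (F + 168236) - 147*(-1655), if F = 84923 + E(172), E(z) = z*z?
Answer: 526028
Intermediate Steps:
E(z) = z²
F = 114507 (F = 84923 + 172² = 84923 + 29584 = 114507)
(F + 168236) - 147*(-1655) = (114507 + 168236) - 147*(-1655) = 282743 + 243285 = 526028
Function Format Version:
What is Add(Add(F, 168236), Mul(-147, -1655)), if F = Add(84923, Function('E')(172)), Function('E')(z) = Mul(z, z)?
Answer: 526028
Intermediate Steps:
Function('E')(z) = Pow(z, 2)
F = 114507 (F = Add(84923, Pow(172, 2)) = Add(84923, 29584) = 114507)
Add(Add(F, 168236), Mul(-147, -1655)) = Add(Add(114507, 168236), Mul(-147, -1655)) = Add(282743, 243285) = 526028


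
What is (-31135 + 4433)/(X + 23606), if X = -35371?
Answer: 2054/905 ≈ 2.2696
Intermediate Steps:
(-31135 + 4433)/(X + 23606) = (-31135 + 4433)/(-35371 + 23606) = -26702/(-11765) = -26702*(-1/11765) = 2054/905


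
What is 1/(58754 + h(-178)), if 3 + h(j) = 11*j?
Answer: 1/56793 ≈ 1.7608e-5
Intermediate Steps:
h(j) = -3 + 11*j
1/(58754 + h(-178)) = 1/(58754 + (-3 + 11*(-178))) = 1/(58754 + (-3 - 1958)) = 1/(58754 - 1961) = 1/56793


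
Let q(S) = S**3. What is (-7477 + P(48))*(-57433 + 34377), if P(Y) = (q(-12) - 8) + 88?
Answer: 210386000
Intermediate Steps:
P(Y) = -1648 (P(Y) = ((-12)**3 - 8) + 88 = (-1728 - 8) + 88 = -1736 + 88 = -1648)
(-7477 + P(48))*(-57433 + 34377) = (-7477 - 1648)*(-57433 + 34377) = -9125*(-23056) = 210386000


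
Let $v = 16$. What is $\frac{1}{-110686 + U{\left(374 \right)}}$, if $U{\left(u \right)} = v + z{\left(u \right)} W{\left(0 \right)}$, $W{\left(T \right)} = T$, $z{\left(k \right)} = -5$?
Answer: $- \frac{1}{110670} \approx -9.0359 \cdot 10^{-6}$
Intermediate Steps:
$U{\left(u \right)} = 16$ ($U{\left(u \right)} = 16 - 0 = 16 + 0 = 16$)
$\frac{1}{-110686 + U{\left(374 \right)}} = \frac{1}{-110686 + 16} = \frac{1}{-110670} = - \frac{1}{110670}$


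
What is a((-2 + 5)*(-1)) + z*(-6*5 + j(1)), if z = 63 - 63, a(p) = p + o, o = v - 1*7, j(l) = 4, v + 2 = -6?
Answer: -18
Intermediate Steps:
v = -8 (v = -2 - 6 = -8)
o = -15 (o = -8 - 1*7 = -8 - 7 = -15)
a(p) = -15 + p (a(p) = p - 15 = -15 + p)
z = 0
a((-2 + 5)*(-1)) + z*(-6*5 + j(1)) = (-15 + (-2 + 5)*(-1)) + 0*(-6*5 + 4) = (-15 + 3*(-1)) + 0*(-30 + 4) = (-15 - 3) + 0*(-26) = -18 + 0 = -18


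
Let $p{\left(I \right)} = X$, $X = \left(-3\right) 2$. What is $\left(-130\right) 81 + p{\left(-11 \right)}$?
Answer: $-10536$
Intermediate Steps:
$X = -6$
$p{\left(I \right)} = -6$
$\left(-130\right) 81 + p{\left(-11 \right)} = \left(-130\right) 81 - 6 = -10530 - 6 = -10536$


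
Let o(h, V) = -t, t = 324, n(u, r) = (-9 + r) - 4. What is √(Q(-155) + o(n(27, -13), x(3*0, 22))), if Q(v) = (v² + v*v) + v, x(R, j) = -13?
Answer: √47571 ≈ 218.11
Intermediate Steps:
n(u, r) = -13 + r
Q(v) = v + 2*v² (Q(v) = (v² + v²) + v = 2*v² + v = v + 2*v²)
o(h, V) = -324 (o(h, V) = -1*324 = -324)
√(Q(-155) + o(n(27, -13), x(3*0, 22))) = √(-155*(1 + 2*(-155)) - 324) = √(-155*(1 - 310) - 324) = √(-155*(-309) - 324) = √(47895 - 324) = √47571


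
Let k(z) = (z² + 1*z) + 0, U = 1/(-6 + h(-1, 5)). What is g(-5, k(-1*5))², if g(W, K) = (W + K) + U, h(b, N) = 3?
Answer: 1936/9 ≈ 215.11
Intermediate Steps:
U = -⅓ (U = 1/(-6 + 3) = 1/(-3) = -⅓ ≈ -0.33333)
k(z) = z + z² (k(z) = (z² + z) + 0 = (z + z²) + 0 = z + z²)
g(W, K) = -⅓ + K + W (g(W, K) = (W + K) - ⅓ = (K + W) - ⅓ = -⅓ + K + W)
g(-5, k(-1*5))² = (-⅓ + (-1*5)*(1 - 1*5) - 5)² = (-⅓ - 5*(1 - 5) - 5)² = (-⅓ - 5*(-4) - 5)² = (-⅓ + 20 - 5)² = (44/3)² = 1936/9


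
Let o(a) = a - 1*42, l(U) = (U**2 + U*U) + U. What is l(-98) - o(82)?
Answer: 19070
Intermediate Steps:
l(U) = U + 2*U**2 (l(U) = (U**2 + U**2) + U = 2*U**2 + U = U + 2*U**2)
o(a) = -42 + a (o(a) = a - 42 = -42 + a)
l(-98) - o(82) = -98*(1 + 2*(-98)) - (-42 + 82) = -98*(1 - 196) - 1*40 = -98*(-195) - 40 = 19110 - 40 = 19070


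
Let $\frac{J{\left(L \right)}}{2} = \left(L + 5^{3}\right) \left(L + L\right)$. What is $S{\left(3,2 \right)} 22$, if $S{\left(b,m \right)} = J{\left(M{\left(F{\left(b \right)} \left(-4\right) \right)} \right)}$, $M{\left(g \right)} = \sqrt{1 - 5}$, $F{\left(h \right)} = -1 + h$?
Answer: $-352 + 22000 i \approx -352.0 + 22000.0 i$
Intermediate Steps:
$M{\left(g \right)} = 2 i$ ($M{\left(g \right)} = \sqrt{-4} = 2 i$)
$J{\left(L \right)} = 4 L \left(125 + L\right)$ ($J{\left(L \right)} = 2 \left(L + 5^{3}\right) \left(L + L\right) = 2 \left(L + 125\right) 2 L = 2 \left(125 + L\right) 2 L = 2 \cdot 2 L \left(125 + L\right) = 4 L \left(125 + L\right)$)
$S{\left(b,m \right)} = 8 i \left(125 + 2 i\right)$ ($S{\left(b,m \right)} = 4 \cdot 2 i \left(125 + 2 i\right) = 8 i \left(125 + 2 i\right)$)
$S{\left(3,2 \right)} 22 = \left(-16 + 1000 i\right) 22 = -352 + 22000 i$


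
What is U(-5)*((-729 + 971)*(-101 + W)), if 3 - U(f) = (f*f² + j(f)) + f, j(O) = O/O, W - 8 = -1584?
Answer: -53570088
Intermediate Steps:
W = -1576 (W = 8 - 1584 = -1576)
j(O) = 1
U(f) = 2 - f - f³ (U(f) = 3 - ((f*f² + 1) + f) = 3 - ((f³ + 1) + f) = 3 - ((1 + f³) + f) = 3 - (1 + f + f³) = 3 + (-1 - f - f³) = 2 - f - f³)
U(-5)*((-729 + 971)*(-101 + W)) = (2 - 1*(-5) - 1*(-5)³)*((-729 + 971)*(-101 - 1576)) = (2 + 5 - 1*(-125))*(242*(-1677)) = (2 + 5 + 125)*(-405834) = 132*(-405834) = -53570088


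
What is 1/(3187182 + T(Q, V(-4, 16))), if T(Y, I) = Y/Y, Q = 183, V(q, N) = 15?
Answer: 1/3187183 ≈ 3.1376e-7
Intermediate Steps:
T(Y, I) = 1
1/(3187182 + T(Q, V(-4, 16))) = 1/(3187182 + 1) = 1/3187183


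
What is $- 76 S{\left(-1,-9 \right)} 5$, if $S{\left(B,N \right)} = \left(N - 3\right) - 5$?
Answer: $6460$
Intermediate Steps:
$S{\left(B,N \right)} = -8 + N$ ($S{\left(B,N \right)} = \left(-3 + N\right) - 5 = -8 + N$)
$- 76 S{\left(-1,-9 \right)} 5 = - 76 \left(-8 - 9\right) 5 = \left(-76\right) \left(-17\right) 5 = 1292 \cdot 5 = 6460$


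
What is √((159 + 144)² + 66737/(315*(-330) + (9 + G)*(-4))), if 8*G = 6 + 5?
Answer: √3971347568961859/207983 ≈ 303.00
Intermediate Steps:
G = 11/8 (G = (6 + 5)/8 = (⅛)*11 = 11/8 ≈ 1.3750)
√((159 + 144)² + 66737/(315*(-330) + (9 + G)*(-4))) = √((159 + 144)² + 66737/(315*(-330) + (9 + 11/8)*(-4))) = √(303² + 66737/(-103950 + (83/8)*(-4))) = √(91809 + 66737/(-103950 - 83/2)) = √(91809 + 66737/(-207983/2)) = √(91809 + 66737*(-2/207983)) = √(91809 - 133474/207983) = √(19094577773/207983) = √3971347568961859/207983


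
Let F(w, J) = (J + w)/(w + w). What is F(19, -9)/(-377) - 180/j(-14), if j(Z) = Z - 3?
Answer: 1289255/121771 ≈ 10.588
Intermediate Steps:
j(Z) = -3 + Z
F(w, J) = (J + w)/(2*w) (F(w, J) = (J + w)/((2*w)) = (J + w)*(1/(2*w)) = (J + w)/(2*w))
F(19, -9)/(-377) - 180/j(-14) = ((1/2)*(-9 + 19)/19)/(-377) - 180/(-3 - 14) = ((1/2)*(1/19)*10)*(-1/377) - 180/(-17) = (5/19)*(-1/377) - 180*(-1/17) = -5/7163 + 180/17 = 1289255/121771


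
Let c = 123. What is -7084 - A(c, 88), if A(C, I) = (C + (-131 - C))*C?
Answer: 9029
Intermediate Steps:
A(C, I) = -131*C
-7084 - A(c, 88) = -7084 - (-131)*123 = -7084 - 1*(-16113) = -7084 + 16113 = 9029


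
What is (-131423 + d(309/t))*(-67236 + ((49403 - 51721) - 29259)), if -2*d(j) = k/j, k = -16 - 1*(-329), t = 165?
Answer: 2676879050989/206 ≈ 1.2995e+10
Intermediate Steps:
k = 313 (k = -16 + 329 = 313)
d(j) = -313/(2*j)
(-131423 + d(309/t))*(-67236 + ((49403 - 51721) - 29259)) = (-131423 - 313/(2*(309/165)))*(-67236 + ((49403 - 51721) - 29259)) = (-131423 - 313/(2*(309*(1/165))))*(-67236 + (-2318 - 29259)) = (-131423 - 313/(2*103/55))*(-67236 - 31577) = (-131423 - 313/2*55/103)*(-98813) = (-131423 - 17215/206)*(-98813) = -27090353/206*(-98813) = 2676879050989/206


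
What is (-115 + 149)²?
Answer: 1156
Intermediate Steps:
(-115 + 149)² = 34² = 1156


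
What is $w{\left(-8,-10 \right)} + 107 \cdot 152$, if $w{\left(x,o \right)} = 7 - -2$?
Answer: $16273$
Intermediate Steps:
$w{\left(x,o \right)} = 9$ ($w{\left(x,o \right)} = 7 + 2 = 9$)
$w{\left(-8,-10 \right)} + 107 \cdot 152 = 9 + 107 \cdot 152 = 9 + 16264 = 16273$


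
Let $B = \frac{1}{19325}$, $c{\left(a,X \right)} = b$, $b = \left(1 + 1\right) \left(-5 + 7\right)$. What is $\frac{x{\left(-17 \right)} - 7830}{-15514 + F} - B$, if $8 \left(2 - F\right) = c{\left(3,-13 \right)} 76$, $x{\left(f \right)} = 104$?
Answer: $\frac{2985788}{6010075} \approx 0.4968$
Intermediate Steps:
$b = 4$ ($b = 2 \cdot 2 = 4$)
$c{\left(a,X \right)} = 4$
$F = -36$ ($F = 2 - \frac{4 \cdot 76}{8} = 2 - 38 = -36$)
$B = \frac{1}{19325} \approx 5.1746 \cdot 10^{-5}$
$\frac{x{\left(-17 \right)} - 7830}{-15514 + F} - B = \frac{104 - 7830}{-15514 - 36} - \frac{1}{19325} = - \frac{7726}{-15550} - \frac{1}{19325} = \left(-7726\right) \left(- \frac{1}{15550}\right) - \frac{1}{19325} = \frac{3863}{7775} - \frac{1}{19325} = \frac{2985788}{6010075}$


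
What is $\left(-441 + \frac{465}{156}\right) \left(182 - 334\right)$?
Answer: $\frac{865526}{13} \approx 66579.0$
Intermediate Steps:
$\left(-441 + \frac{465}{156}\right) \left(182 - 334\right) = \left(-441 + 465 \cdot \frac{1}{156}\right) \left(-152\right) = \left(-441 + \frac{155}{52}\right) \left(-152\right) = \left(- \frac{22777}{52}\right) \left(-152\right) = \frac{865526}{13}$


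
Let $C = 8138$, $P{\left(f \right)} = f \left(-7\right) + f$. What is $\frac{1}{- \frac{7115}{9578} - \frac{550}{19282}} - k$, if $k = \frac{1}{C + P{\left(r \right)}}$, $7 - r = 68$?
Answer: $- \frac{785343328657}{605737071160} \approx -1.2965$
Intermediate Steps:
$r = -61$ ($r = 7 - 68 = -61$)
$P{\left(f \right)} = - 6 f$ ($P{\left(f \right)} = - 7 f + f = - 6 f$)
$k = \frac{1}{8504}$ ($k = \frac{1}{8138 - -366} = \frac{1}{8138 + 366} = \frac{1}{8504} \approx 0.00011759$)
$\frac{1}{- \frac{7115}{9578} - \frac{550}{19282}} - k = \frac{1}{- \frac{7115}{9578} - \frac{550}{19282}} - \frac{1}{8504} = \frac{1}{\left(-7115\right) \frac{1}{9578} - \frac{275}{9641}} - \frac{1}{8504} = \frac{1}{- \frac{7115}{9578} - \frac{275}{9641}} - \frac{1}{8504} = \frac{1}{- \frac{71229665}{92341498}} - \frac{1}{8504} = - \frac{92341498}{71229665} - \frac{1}{8504} = - \frac{785343328657}{605737071160}$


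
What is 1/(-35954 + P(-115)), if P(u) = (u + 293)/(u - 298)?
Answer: -413/14849180 ≈ -2.7813e-5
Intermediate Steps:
P(u) = (293 + u)/(-298 + u)
1/(-35954 + P(-115)) = 1/(-35954 + (293 - 115)/(-298 - 115)) = 1/(-35954 + 178/(-413)) = 1/(-35954 - 1/413*178) = 1/(-35954 - 178/413) = 1/(-14849180/413) = -413/14849180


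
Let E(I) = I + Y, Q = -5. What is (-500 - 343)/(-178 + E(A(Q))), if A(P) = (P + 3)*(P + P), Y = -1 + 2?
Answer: 843/157 ≈ 5.3694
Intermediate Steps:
Y = 1
A(P) = 2*P*(3 + P) (A(P) = (3 + P)*(2*P) = 2*P*(3 + P))
E(I) = 1 + I (E(I) = I + 1 = 1 + I)
(-500 - 343)/(-178 + E(A(Q))) = (-500 - 343)/(-178 + (1 + 2*(-5)*(3 - 5))) = -843/(-178 + (1 + 2*(-5)*(-2))) = -843/(-178 + (1 + 20)) = -843/(-178 + 21) = -843/(-157) = -843*(-1/157) = 843/157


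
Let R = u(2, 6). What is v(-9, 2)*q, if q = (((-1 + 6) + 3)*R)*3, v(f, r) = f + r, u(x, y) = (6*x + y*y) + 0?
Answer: -8064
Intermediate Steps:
u(x, y) = y² + 6*x (u(x, y) = (6*x + y²) + 0 = (y² + 6*x) + 0 = y² + 6*x)
R = 48 (R = 6² + 6*2 = 36 + 12 = 48)
q = 1152 (q = (((-1 + 6) + 3)*48)*3 = ((5 + 3)*48)*3 = (8*48)*3 = 384*3 = 1152)
v(-9, 2)*q = (-9 + 2)*1152 = -7*1152 = -8064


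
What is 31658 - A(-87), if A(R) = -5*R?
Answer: 31223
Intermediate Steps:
31658 - A(-87) = 31658 - (-5)*(-87) = 31658 - 1*435 = 31658 - 435 = 31223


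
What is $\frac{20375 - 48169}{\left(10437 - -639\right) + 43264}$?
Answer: $- \frac{1069}{2090} \approx -0.51148$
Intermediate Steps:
$\frac{20375 - 48169}{\left(10437 - -639\right) + 43264} = - \frac{27794}{\left(10437 + 639\right) + 43264} = - \frac{27794}{11076 + 43264} = - \frac{27794}{54340} = \left(-27794\right) \frac{1}{54340} = - \frac{1069}{2090}$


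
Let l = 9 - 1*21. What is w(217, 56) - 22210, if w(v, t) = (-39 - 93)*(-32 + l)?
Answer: -16402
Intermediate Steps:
l = -12 (l = 9 - 21 = -12)
w(v, t) = 5808 (w(v, t) = (-39 - 93)*(-32 - 12) = -132*(-44) = 5808)
w(217, 56) - 22210 = 5808 - 22210 = -16402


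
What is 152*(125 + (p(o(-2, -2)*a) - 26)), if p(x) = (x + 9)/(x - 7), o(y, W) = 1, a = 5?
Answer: 13984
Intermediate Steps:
p(x) = (9 + x)/(-7 + x)
152*(125 + (p(o(-2, -2)*a) - 26)) = 152*(125 + ((9 + 1*5)/(-7 + 1*5) - 26)) = 152*(125 + ((9 + 5)/(-7 + 5) - 26)) = 152*(125 + (14/(-2) - 26)) = 152*(125 + (-½*14 - 26)) = 152*(125 + (-7 - 26)) = 152*(125 - 33) = 152*92 = 13984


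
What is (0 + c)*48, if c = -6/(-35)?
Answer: 288/35 ≈ 8.2286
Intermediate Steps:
c = 6/35 (c = -6*(-1/35) = 6/35 ≈ 0.17143)
(0 + c)*48 = (0 + 6/35)*48 = (6/35)*48 = 288/35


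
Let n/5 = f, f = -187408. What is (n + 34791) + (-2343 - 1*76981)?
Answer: -981573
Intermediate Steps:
n = -937040 (n = 5*(-187408) = -937040)
(n + 34791) + (-2343 - 1*76981) = (-937040 + 34791) + (-2343 - 1*76981) = -902249 + (-2343 - 76981) = -902249 - 79324 = -981573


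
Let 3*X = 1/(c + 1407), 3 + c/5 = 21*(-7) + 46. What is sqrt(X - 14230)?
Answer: I*sqrt(100761503169)/2661 ≈ 119.29*I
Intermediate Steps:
c = -520 (c = -15 + 5*(21*(-7) + 46) = -15 + 5*(-147 + 46) = -15 + 5*(-101) = -15 - 505 = -520)
X = 1/2661 (X = 1/(3*(-520 + 1407)) = (1/3)/887 = (1/3)*(1/887) = 1/2661 ≈ 0.00037580)
sqrt(X - 14230) = sqrt(1/2661 - 14230) = sqrt(-37866029/2661) = I*sqrt(100761503169)/2661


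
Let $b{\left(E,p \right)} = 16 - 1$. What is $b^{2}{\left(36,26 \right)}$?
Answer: $225$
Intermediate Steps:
$b{\left(E,p \right)} = 15$
$b^{2}{\left(36,26 \right)} = 15^{2} = 225$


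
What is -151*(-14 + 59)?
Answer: -6795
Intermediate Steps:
-151*(-14 + 59) = -151*45 = -6795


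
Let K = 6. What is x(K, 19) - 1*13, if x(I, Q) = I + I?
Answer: -1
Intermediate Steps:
x(I, Q) = 2*I
x(K, 19) - 1*13 = 2*6 - 1*13 = 12 - 13 = -1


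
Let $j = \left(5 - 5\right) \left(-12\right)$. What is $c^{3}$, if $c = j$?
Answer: $0$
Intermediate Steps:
$j = 0$ ($j = 0 \left(-12\right) = 0$)
$c = 0$
$c^{3} = 0^{3} = 0$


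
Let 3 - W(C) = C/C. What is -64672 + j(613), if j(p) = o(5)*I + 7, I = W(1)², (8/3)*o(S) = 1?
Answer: -129327/2 ≈ -64664.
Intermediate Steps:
o(S) = 3/8 (o(S) = (3/8)*1 = 3/8)
W(C) = 2 (W(C) = 3 - C/C = 3 - 1*1 = 3 - 1 = 2)
I = 4 (I = 2² = 4)
j(p) = 17/2 (j(p) = (3/8)*4 + 7 = 3/2 + 7 = 17/2)
-64672 + j(613) = -64672 + 17/2 = -129327/2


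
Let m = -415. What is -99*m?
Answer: 41085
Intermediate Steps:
-99*m = -99*(-415) = 41085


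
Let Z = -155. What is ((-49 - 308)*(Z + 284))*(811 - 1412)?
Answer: 27677853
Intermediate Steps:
((-49 - 308)*(Z + 284))*(811 - 1412) = ((-49 - 308)*(-155 + 284))*(811 - 1412) = -357*129*(-601) = -46053*(-601) = 27677853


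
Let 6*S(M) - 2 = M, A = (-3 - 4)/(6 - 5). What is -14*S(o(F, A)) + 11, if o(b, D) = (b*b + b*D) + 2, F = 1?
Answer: 47/3 ≈ 15.667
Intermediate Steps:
A = -7 (A = -7/1 = -7*1 = -7)
o(b, D) = 2 + b² + D*b (o(b, D) = (b² + D*b) + 2 = 2 + b² + D*b)
S(M) = ⅓ + M/6
-14*S(o(F, A)) + 11 = -14*(⅓ + (2 + 1² - 7*1)/6) + 11 = -14*(⅓ + (2 + 1 - 7)/6) + 11 = -14*(⅓ + (⅙)*(-4)) + 11 = -14*(⅓ - ⅔) + 11 = -14*(-⅓) + 11 = 14/3 + 11 = 47/3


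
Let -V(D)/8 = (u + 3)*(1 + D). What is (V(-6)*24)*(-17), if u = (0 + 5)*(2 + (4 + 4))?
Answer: -864960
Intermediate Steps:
u = 50 (u = 5*(2 + 8) = 5*10 = 50)
V(D) = -424 - 424*D (V(D) = -8*(50 + 3)*(1 + D) = -424*(1 + D) = -8*(53 + 53*D) = -424 - 424*D)
(V(-6)*24)*(-17) = ((-424 - 424*(-6))*24)*(-17) = ((-424 + 2544)*24)*(-17) = (2120*24)*(-17) = 50880*(-17) = -864960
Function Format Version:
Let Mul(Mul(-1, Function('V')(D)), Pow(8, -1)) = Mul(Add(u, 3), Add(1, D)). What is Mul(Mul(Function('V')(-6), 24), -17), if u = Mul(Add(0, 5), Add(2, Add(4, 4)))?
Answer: -864960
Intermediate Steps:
u = 50 (u = Mul(5, Add(2, 8)) = Mul(5, 10) = 50)
Function('V')(D) = Add(-424, Mul(-424, D)) (Function('V')(D) = Mul(-8, Mul(Add(50, 3), Add(1, D))) = Mul(-8, Mul(53, Add(1, D))) = Mul(-8, Add(53, Mul(53, D))) = Add(-424, Mul(-424, D)))
Mul(Mul(Function('V')(-6), 24), -17) = Mul(Mul(Add(-424, Mul(-424, -6)), 24), -17) = Mul(Mul(Add(-424, 2544), 24), -17) = Mul(Mul(2120, 24), -17) = Mul(50880, -17) = -864960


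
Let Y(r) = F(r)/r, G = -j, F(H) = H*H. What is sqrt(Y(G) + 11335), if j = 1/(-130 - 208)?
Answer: sqrt(7662462)/26 ≈ 106.47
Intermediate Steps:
j = -1/338 (j = 1/(-338) = -1/338 ≈ -0.0029586)
F(H) = H**2
G = 1/338 (G = -1*(-1/338) = 1/338 ≈ 0.0029586)
Y(r) = r (Y(r) = r**2/r = r)
sqrt(Y(G) + 11335) = sqrt(1/338 + 11335) = sqrt(3831231/338) = sqrt(7662462)/26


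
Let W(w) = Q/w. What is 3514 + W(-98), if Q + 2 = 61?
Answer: 344313/98 ≈ 3513.4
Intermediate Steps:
Q = 59 (Q = -2 + 61 = 59)
W(w) = 59/w
3514 + W(-98) = 3514 + 59/(-98) = 3514 + 59*(-1/98) = 3514 - 59/98 = 344313/98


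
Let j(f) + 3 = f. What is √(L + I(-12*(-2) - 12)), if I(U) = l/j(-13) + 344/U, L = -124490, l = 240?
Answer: 7*I*√22863/3 ≈ 352.81*I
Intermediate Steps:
j(f) = -3 + f
I(U) = -15 + 344/U (I(U) = 240/(-3 - 13) + 344/U = 240/(-16) + 344/U = 240*(-1/16) + 344/U = -15 + 344/U)
√(L + I(-12*(-2) - 12)) = √(-124490 + (-15 + 344/(-12*(-2) - 12))) = √(-124490 + (-15 + 344/(24 - 12))) = √(-124490 + (-15 + 344/12)) = √(-124490 + (-15 + 344*(1/12))) = √(-124490 + (-15 + 86/3)) = √(-124490 + 41/3) = √(-373429/3) = 7*I*√22863/3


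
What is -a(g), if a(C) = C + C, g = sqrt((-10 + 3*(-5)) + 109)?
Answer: -4*sqrt(21) ≈ -18.330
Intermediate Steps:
g = 2*sqrt(21) (g = sqrt((-10 - 15) + 109) = sqrt(-25 + 109) = sqrt(84) = 2*sqrt(21) ≈ 9.1651)
a(C) = 2*C
-a(g) = -2*2*sqrt(21) = -4*sqrt(21)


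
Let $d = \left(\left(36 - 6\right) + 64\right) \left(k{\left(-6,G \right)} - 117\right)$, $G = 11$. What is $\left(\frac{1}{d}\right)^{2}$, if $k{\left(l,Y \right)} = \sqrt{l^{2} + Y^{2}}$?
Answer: $\frac{1}{8836 \left(117 - \sqrt{157}\right)^{2}} \approx 1.037 \cdot 10^{-8}$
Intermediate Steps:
$k{\left(l,Y \right)} = \sqrt{Y^{2} + l^{2}}$
$d = -10998 + 94 \sqrt{157}$ ($d = \left(\left(36 - 6\right) + 64\right) \left(\sqrt{11^{2} + \left(-6\right)^{2}} - 117\right) = \left(\left(36 - 6\right) + 64\right) \left(\sqrt{121 + 36} - 117\right) = \left(30 + 64\right) \left(\sqrt{157} - 117\right) = 94 \left(-117 + \sqrt{157}\right) = -10998 + 94 \sqrt{157} \approx -9820.2$)
$\left(\frac{1}{d}\right)^{2} = \left(\frac{1}{-10998 + 94 \sqrt{157}}\right)^{2} = \frac{1}{\left(-10998 + 94 \sqrt{157}\right)^{2}}$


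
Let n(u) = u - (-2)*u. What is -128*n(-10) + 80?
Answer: 3920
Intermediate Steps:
n(u) = 3*u (n(u) = u + 2*u = 3*u)
-128*n(-10) + 80 = -384*(-10) + 80 = -128*(-30) + 80 = 3840 + 80 = 3920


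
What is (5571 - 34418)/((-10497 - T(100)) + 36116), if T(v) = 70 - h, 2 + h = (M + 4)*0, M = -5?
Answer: -28847/25547 ≈ -1.1292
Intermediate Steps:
h = -2 (h = -2 + (-5 + 4)*0 = -2 - 1*0 = -2 + 0 = -2)
T(v) = 72 (T(v) = 70 - 1*(-2) = 70 + 2 = 72)
(5571 - 34418)/((-10497 - T(100)) + 36116) = (5571 - 34418)/((-10497 - 1*72) + 36116) = -28847/((-10497 - 72) + 36116) = -28847/(-10569 + 36116) = -28847/25547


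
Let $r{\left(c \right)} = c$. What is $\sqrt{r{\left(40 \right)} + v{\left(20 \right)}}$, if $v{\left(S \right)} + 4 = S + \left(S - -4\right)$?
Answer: $4 \sqrt{5} \approx 8.9443$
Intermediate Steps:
$v{\left(S \right)} = 2 S$ ($v{\left(S \right)} = -4 + \left(S + \left(S - -4\right)\right) = -4 + \left(S + \left(S + 4\right)\right) = -4 + \left(S + \left(4 + S\right)\right) = -4 + \left(4 + 2 S\right) = 2 S$)
$\sqrt{r{\left(40 \right)} + v{\left(20 \right)}} = \sqrt{40 + 2 \cdot 20} = \sqrt{40 + 40} = \sqrt{80} = 4 \sqrt{5}$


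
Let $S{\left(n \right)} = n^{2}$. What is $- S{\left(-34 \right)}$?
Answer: $-1156$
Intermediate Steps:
$- S{\left(-34 \right)} = - \left(-34\right)^{2} = \left(-1\right) 1156 = -1156$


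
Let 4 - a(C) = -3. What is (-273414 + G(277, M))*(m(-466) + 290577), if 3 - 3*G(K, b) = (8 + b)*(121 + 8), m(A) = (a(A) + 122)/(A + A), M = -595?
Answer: -16802338528305/233 ≈ -7.2113e+10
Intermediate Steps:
a(C) = 7 (a(C) = 4 - 1*(-3) = 4 + 3 = 7)
m(A) = 129/(2*A) (m(A) = (7 + 122)/(A + A) = 129/((2*A)) = 129*(1/(2*A)) = 129/(2*A))
G(K, b) = -343 - 43*b (G(K, b) = 1 - (8 + b)*(121 + 8)/3 = 1 - (8 + b)*129/3 = 1 - (1032 + 129*b)/3 = 1 + (-344 - 43*b) = -343 - 43*b)
(-273414 + G(277, M))*(m(-466) + 290577) = (-273414 + (-343 - 43*(-595)))*((129/2)/(-466) + 290577) = (-273414 + (-343 + 25585))*((129/2)*(-1/466) + 290577) = (-273414 + 25242)*(-129/932 + 290577) = -248172*270817635/932 = -16802338528305/233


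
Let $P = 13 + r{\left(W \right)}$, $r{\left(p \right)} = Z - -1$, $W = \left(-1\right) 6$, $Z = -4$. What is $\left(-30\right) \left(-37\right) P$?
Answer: $11100$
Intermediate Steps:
$W = -6$
$r{\left(p \right)} = -3$ ($r{\left(p \right)} = -4 - -1 = -4 + 1 = -3$)
$P = 10$ ($P = 13 - 3 = 10$)
$\left(-30\right) \left(-37\right) P = \left(-30\right) \left(-37\right) 10 = 1110 \cdot 10 = 11100$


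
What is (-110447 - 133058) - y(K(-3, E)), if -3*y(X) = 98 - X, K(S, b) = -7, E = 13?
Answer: -243470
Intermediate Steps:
y(X) = -98/3 + X/3 (y(X) = -(98 - X)/3 = -98/3 + X/3)
(-110447 - 133058) - y(K(-3, E)) = (-110447 - 133058) - (-98/3 + (1/3)*(-7)) = -243505 - (-98/3 - 7/3) = -243505 - 1*(-35) = -243505 + 35 = -243470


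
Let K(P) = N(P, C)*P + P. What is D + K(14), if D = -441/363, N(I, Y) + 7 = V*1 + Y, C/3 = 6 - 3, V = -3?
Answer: -147/121 ≈ -1.2149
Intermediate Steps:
C = 9 (C = 3*(6 - 3) = 3*3 = 9)
N(I, Y) = -10 + Y (N(I, Y) = -7 + (-3*1 + Y) = -7 + (-3 + Y) = -10 + Y)
D = -147/121 (D = -441*1/363 = -147/121 ≈ -1.2149)
K(P) = 0 (K(P) = (-10 + 9)*P + P = -P + P = 0)
D + K(14) = -147/121 + 0 = -147/121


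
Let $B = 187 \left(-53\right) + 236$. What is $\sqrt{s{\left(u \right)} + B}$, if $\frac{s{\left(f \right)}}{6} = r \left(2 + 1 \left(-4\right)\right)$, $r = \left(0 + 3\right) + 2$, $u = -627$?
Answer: $i \sqrt{9735} \approx 98.666 i$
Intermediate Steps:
$r = 5$ ($r = 3 + 2 = 5$)
$B = -9675$ ($B = -9911 + 236 = -9675$)
$s{\left(f \right)} = -60$ ($s{\left(f \right)} = 6 \cdot 5 \left(2 + 1 \left(-4\right)\right) = 6 \cdot 5 \left(2 - 4\right) = 6 \cdot 5 \left(-2\right) = 6 \left(-10\right) = -60$)
$\sqrt{s{\left(u \right)} + B} = \sqrt{-60 - 9675} = \sqrt{-9735} = i \sqrt{9735}$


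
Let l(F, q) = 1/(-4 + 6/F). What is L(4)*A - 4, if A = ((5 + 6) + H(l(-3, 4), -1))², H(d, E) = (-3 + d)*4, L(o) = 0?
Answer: -4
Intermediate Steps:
H(d, E) = -12 + 4*d
A = 25/9 (A = ((5 + 6) + (-12 + 4*(-1*(-3)/(-6 + 4*(-3)))))² = (11 + (-12 + 4*(-1*(-3)/(-6 - 12))))² = (11 + (-12 + 4*(-1*(-3)/(-18))))² = (11 + (-12 + 4*(-1*(-3)*(-1/18))))² = (11 + (-12 + 4*(-⅙)))² = (11 + (-12 - ⅔))² = (11 - 38/3)² = (-5/3)² = 25/9 ≈ 2.7778)
L(4)*A - 4 = 0*(25/9) - 4 = 0 - 4 = -4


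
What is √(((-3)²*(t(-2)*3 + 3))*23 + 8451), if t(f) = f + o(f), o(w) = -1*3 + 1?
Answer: 6*√183 ≈ 81.167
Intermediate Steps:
o(w) = -2 (o(w) = -3 + 1 = -2)
t(f) = -2 + f (t(f) = f - 2 = -2 + f)
√(((-3)²*(t(-2)*3 + 3))*23 + 8451) = √(((-3)²*((-2 - 2)*3 + 3))*23 + 8451) = √((9*(-4*3 + 3))*23 + 8451) = √((9*(-12 + 3))*23 + 8451) = √((9*(-9))*23 + 8451) = √(-81*23 + 8451) = √(-1863 + 8451) = √6588 = 6*√183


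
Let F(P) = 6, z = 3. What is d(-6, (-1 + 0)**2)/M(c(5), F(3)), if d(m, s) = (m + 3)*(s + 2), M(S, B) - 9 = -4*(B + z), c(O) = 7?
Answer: 1/3 ≈ 0.33333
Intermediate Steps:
M(S, B) = -3 - 4*B (M(S, B) = 9 - 4*(B + 3) = 9 - 4*(3 + B) = 9 + (-12 - 4*B) = -3 - 4*B)
d(m, s) = (2 + s)*(3 + m) (d(m, s) = (3 + m)*(2 + s) = (2 + s)*(3 + m))
d(-6, (-1 + 0)**2)/M(c(5), F(3)) = (6 + 2*(-6) + 3*(-1 + 0)**2 - 6*(-1 + 0)**2)/(-3 - 4*6) = (6 - 12 + 3*(-1)**2 - 6*(-1)**2)/(-3 - 24) = (6 - 12 + 3*1 - 6*1)/(-27) = (6 - 12 + 3 - 6)*(-1/27) = -9*(-1/27) = 1/3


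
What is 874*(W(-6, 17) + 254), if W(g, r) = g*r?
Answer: 132848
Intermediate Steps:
874*(W(-6, 17) + 254) = 874*(-6*17 + 254) = 874*(-102 + 254) = 874*152 = 132848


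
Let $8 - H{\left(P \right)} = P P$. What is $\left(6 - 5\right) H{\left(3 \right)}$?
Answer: $-1$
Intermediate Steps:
$H{\left(P \right)} = 8 - P^{2}$ ($H{\left(P \right)} = 8 - P P = 8 - P^{2}$)
$\left(6 - 5\right) H{\left(3 \right)} = \left(6 - 5\right) \left(8 - 3^{2}\right) = 1 \left(8 - 9\right) = 1 \left(-1\right) = -1$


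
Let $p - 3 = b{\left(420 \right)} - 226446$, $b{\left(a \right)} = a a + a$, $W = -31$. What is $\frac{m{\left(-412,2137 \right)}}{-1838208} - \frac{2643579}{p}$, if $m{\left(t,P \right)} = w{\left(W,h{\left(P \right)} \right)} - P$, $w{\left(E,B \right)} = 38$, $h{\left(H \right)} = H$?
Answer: $\frac{1619850741703}{30405798528} \approx 53.274$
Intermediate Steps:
$b{\left(a \right)} = a + a^{2}$ ($b{\left(a \right)} = a^{2} + a = a + a^{2}$)
$p = -49623$ ($p = 3 - \left(226446 - 420 \left(1 + 420\right)\right) = 3 + \left(420 \cdot 421 - 226446\right) = 3 + \left(176820 - 226446\right) = 3 - 49626 = -49623$)
$m{\left(t,P \right)} = 38 - P$
$\frac{m{\left(-412,2137 \right)}}{-1838208} - \frac{2643579}{p} = \frac{38 - 2137}{-1838208} - \frac{2643579}{-49623} = \left(38 - 2137\right) \left(- \frac{1}{1838208}\right) - - \frac{881193}{16541} = \left(-2099\right) \left(- \frac{1}{1838208}\right) + \frac{881193}{16541} = \frac{2099}{1838208} + \frac{881193}{16541} = \frac{1619850741703}{30405798528}$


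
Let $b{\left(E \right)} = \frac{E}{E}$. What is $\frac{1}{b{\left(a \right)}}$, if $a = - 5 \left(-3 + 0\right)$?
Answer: $1$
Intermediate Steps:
$a = 15$ ($a = \left(-5\right) \left(-3\right) = 15$)
$b{\left(E \right)} = 1$
$\frac{1}{b{\left(a \right)}} = 1^{-1} = 1$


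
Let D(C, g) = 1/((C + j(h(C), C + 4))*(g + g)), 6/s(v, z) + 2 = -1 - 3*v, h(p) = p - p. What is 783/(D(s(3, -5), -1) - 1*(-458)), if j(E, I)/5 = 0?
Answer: 29/17 ≈ 1.7059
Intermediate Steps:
h(p) = 0
s(v, z) = 6/(-3 - 3*v) (s(v, z) = 6/(-2 + (-1 - 3*v)) = 6/(-3 - 3*v))
j(E, I) = 0 (j(E, I) = 5*0 = 0)
D(C, g) = 1/(2*C*g) (D(C, g) = 1/((C + 0)*(g + g)) = 1/(C*(2*g)) = 1/(2*C*g))
783/(D(s(3, -5), -1) - 1*(-458)) = 783/((½)/(-2/(1 + 3)*(-1)) - 1*(-458)) = 783/((½)*(-1)/(-2/4) + 458) = 783/((½)*(-1)/(-2*¼) + 458) = 783/((½)*(-1)/(-½) + 458) = 783/((½)*(-2)*(-1) + 458) = 783/(1 + 458) = 783/459 = 783*(1/459) = 29/17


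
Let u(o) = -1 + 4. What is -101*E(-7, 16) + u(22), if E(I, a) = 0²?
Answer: 3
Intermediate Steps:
E(I, a) = 0
u(o) = 3
-101*E(-7, 16) + u(22) = -101*0 + 3 = 0 + 3 = 3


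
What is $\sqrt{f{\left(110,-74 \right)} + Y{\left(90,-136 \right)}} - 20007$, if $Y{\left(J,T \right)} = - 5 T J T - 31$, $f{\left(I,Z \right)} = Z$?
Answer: $-20007 + i \sqrt{8323305} \approx -20007.0 + 2885.0 i$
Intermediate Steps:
$Y{\left(J,T \right)} = -31 - 5 J T^{2}$ ($Y{\left(J,T \right)} = - 5 J T T - 31 = - 5 J T^{2} - 31 = -31 - 5 J T^{2}$)
$\sqrt{f{\left(110,-74 \right)} + Y{\left(90,-136 \right)}} - 20007 = \sqrt{-74 - \left(31 + 450 \left(-136\right)^{2}\right)} - 20007 = \sqrt{-74 - \left(31 + 450 \cdot 18496\right)} - 20007 = \sqrt{-74 - 8323231} - 20007 = \sqrt{-8323305} - 20007 = i \sqrt{8323305} - 20007 = -20007 + i \sqrt{8323305}$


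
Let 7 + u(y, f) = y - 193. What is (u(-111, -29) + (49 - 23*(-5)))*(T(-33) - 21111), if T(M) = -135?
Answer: 3123162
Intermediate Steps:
u(y, f) = -200 + y (u(y, f) = -7 + (y - 193) = -7 + (-193 + y) = -200 + y)
(u(-111, -29) + (49 - 23*(-5)))*(T(-33) - 21111) = ((-200 - 111) + (49 - 23*(-5)))*(-135 - 21111) = (-311 + (49 + 115))*(-21246) = (-311 + 164)*(-21246) = -147*(-21246) = 3123162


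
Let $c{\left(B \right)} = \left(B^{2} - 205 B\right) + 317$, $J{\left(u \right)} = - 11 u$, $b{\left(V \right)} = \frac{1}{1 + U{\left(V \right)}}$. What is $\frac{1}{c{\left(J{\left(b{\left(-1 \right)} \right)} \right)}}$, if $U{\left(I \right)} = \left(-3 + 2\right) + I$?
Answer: $- \frac{1}{1817} \approx -0.00055036$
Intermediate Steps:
$U{\left(I \right)} = -1 + I$
$b{\left(V \right)} = \frac{1}{V}$ ($b{\left(V \right)} = \frac{1}{1 + \left(-1 + V\right)} = \frac{1}{V}$)
$c{\left(B \right)} = 317 + B^{2} - 205 B$
$\frac{1}{c{\left(J{\left(b{\left(-1 \right)} \right)} \right)}} = \frac{1}{317 + \left(- \frac{11}{-1}\right)^{2} - 205 \left(- \frac{11}{-1}\right)} = \frac{1}{317 + \left(\left(-11\right) \left(-1\right)\right)^{2} - 205 \left(\left(-11\right) \left(-1\right)\right)} = \frac{1}{317 + 11^{2} - 2255} = \frac{1}{317 + 121 - 2255} = \frac{1}{-1817} = - \frac{1}{1817}$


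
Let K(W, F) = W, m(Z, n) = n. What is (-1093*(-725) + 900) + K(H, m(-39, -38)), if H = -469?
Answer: 792856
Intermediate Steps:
(-1093*(-725) + 900) + K(H, m(-39, -38)) = (-1093*(-725) + 900) - 469 = (792425 + 900) - 469 = 793325 - 469 = 792856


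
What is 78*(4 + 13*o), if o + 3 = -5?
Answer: -7800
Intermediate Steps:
o = -8 (o = -3 - 5 = -8)
78*(4 + 13*o) = 78*(4 + 13*(-8)) = 78*(4 - 104) = 78*(-100) = -7800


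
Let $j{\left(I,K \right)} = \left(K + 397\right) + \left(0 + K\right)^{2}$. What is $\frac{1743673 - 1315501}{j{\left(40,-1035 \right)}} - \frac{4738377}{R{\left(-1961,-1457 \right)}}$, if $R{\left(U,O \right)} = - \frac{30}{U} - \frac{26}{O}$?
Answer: $- \frac{2070573642287104173}{14482900936} \approx -1.4297 \cdot 10^{8}$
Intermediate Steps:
$j{\left(I,K \right)} = 397 + K + K^{2}$ ($j{\left(I,K \right)} = \left(397 + K\right) + K^{2} = 397 + K + K^{2}$)
$\frac{1743673 - 1315501}{j{\left(40,-1035 \right)}} - \frac{4738377}{R{\left(-1961,-1457 \right)}} = \frac{1743673 - 1315501}{397 - 1035 + \left(-1035\right)^{2}} - \frac{4738377}{- \frac{30}{-1961} - \frac{26}{-1457}} = \frac{1743673 - 1315501}{397 - 1035 + 1071225} - \frac{4738377}{\left(-30\right) \left(- \frac{1}{1961}\right) - - \frac{26}{1457}} = \frac{428172}{1070587} - \frac{4738377}{\frac{30}{1961} + \frac{26}{1457}} = 428172 \cdot \frac{1}{1070587} - \frac{4738377}{\frac{94696}{2857177}} = \frac{428172}{1070587} - \frac{1934054540247}{13528} = - \frac{2070573642287104173}{14482900936}$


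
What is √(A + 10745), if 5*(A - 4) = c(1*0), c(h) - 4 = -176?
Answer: 13*√1585/5 ≈ 103.51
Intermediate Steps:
c(h) = -172 (c(h) = 4 - 176 = -172)
A = -152/5 (A = 4 + (⅕)*(-172) = 4 - 172/5 = -152/5 ≈ -30.400)
√(A + 10745) = √(-152/5 + 10745) = √(53573/5) = 13*√1585/5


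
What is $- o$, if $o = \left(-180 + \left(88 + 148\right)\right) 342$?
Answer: $-19152$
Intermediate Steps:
$o = 19152$ ($o = \left(-180 + 236\right) 342 = 56 \cdot 342 = 19152$)
$- o = \left(-1\right) 19152 = -19152$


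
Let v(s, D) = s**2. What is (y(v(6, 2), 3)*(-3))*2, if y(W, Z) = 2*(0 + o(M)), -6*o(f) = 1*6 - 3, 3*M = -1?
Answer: 6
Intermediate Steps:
M = -1/3 (M = (1/3)*(-1) = -1/3 ≈ -0.33333)
o(f) = -1/2 (o(f) = -(1*6 - 3)/6 = -(6 - 3)/6 = -1/6*3 = -1/2)
y(W, Z) = -1 (y(W, Z) = 2*(0 - 1/2) = 2*(-1/2) = -1)
(y(v(6, 2), 3)*(-3))*2 = -1*(-3)*2 = 3*2 = 6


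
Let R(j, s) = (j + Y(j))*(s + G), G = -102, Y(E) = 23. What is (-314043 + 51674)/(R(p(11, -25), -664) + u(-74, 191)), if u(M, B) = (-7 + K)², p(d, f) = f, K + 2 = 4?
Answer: -262369/1557 ≈ -168.51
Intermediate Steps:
K = 2 (K = -2 + 4 = 2)
u(M, B) = 25 (u(M, B) = (-7 + 2)² = (-5)² = 25)
R(j, s) = (-102 + s)*(23 + j) (R(j, s) = (j + 23)*(s - 102) = (23 + j)*(-102 + s) = (-102 + s)*(23 + j))
(-314043 + 51674)/(R(p(11, -25), -664) + u(-74, 191)) = (-314043 + 51674)/((-2346 - 102*(-25) + 23*(-664) - 25*(-664)) + 25) = -262369/((-2346 + 2550 - 15272 + 16600) + 25) = -262369/(1532 + 25) = -262369/1557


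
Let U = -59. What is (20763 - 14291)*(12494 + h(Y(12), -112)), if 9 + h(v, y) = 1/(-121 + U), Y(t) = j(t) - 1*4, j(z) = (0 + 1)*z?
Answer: 3636129782/45 ≈ 8.0803e+7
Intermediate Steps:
j(z) = z (j(z) = 1*z = z)
Y(t) = -4 + t (Y(t) = t - 1*4 = t - 4 = -4 + t)
h(v, y) = -1621/180 (h(v, y) = -9 + 1/(-121 - 59) = -9 + 1/(-180) = -9 - 1/180 = -1621/180)
(20763 - 14291)*(12494 + h(Y(12), -112)) = (20763 - 14291)*(12494 - 1621/180) = 6472*(2247299/180) = 3636129782/45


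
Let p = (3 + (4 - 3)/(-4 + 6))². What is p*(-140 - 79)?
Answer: -10731/4 ≈ -2682.8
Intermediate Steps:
p = 49/4 (p = (3 + 1/2)² = (3 + 1*(½))² = (3 + ½)² = (7/2)² = 49/4 ≈ 12.250)
p*(-140 - 79) = 49*(-140 - 79)/4 = (49/4)*(-219) = -10731/4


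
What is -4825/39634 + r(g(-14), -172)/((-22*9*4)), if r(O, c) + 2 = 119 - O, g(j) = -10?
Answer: -4427459/15695064 ≈ -0.28209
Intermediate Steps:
r(O, c) = 117 - O (r(O, c) = -2 + (119 - O) = 117 - O)
-4825/39634 + r(g(-14), -172)/((-22*9*4)) = -4825/39634 + (117 - 1*(-10))/((-22*9*4)) = -4825*1/39634 + (117 + 10)/((-198*4)) = -4825/39634 + 127/(-792) = -4825/39634 + 127*(-1/792) = -4825/39634 - 127/792 = -4427459/15695064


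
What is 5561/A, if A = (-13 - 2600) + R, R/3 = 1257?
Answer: 5561/1158 ≈ 4.8022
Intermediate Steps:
R = 3771 (R = 3*1257 = 3771)
A = 1158 (A = (-13 - 2600) + 3771 = -2613 + 3771 = 1158)
5561/A = 5561/1158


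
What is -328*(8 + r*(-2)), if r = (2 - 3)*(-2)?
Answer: -1312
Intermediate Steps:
r = 2 (r = -1*(-2) = 2)
-328*(8 + r*(-2)) = -328*(8 + 2*(-2)) = -328*(8 - 4) = -328*4 = -1312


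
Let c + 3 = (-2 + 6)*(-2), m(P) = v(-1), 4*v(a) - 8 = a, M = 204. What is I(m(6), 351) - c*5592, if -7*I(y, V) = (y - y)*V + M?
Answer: 430380/7 ≈ 61483.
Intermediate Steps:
v(a) = 2 + a/4
m(P) = 7/4 (m(P) = 2 + (¼)*(-1) = 2 - ¼ = 7/4)
c = -11 (c = -3 + (-2 + 6)*(-2) = -3 + 4*(-2) = -3 - 8 = -11)
I(y, V) = -204/7 (I(y, V) = -((y - y)*V + 204)/7 = -(0*V + 204)/7 = -(0 + 204)/7 = -⅐*204 = -204/7)
I(m(6), 351) - c*5592 = -204/7 - (-11)*5592 = -204/7 - 1*(-61512) = -204/7 + 61512 = 430380/7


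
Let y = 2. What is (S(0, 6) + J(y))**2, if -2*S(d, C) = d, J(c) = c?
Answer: 4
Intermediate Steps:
S(d, C) = -d/2
(S(0, 6) + J(y))**2 = (-1/2*0 + 2)**2 = (0 + 2)**2 = 2**2 = 4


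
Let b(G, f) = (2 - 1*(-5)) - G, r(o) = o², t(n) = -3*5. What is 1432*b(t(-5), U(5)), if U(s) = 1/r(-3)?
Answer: 31504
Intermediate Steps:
t(n) = -15
U(s) = ⅑ (U(s) = 1/((-3)²) = 1/9 = ⅑)
b(G, f) = 7 - G (b(G, f) = (2 + 5) - G = 7 - G)
1432*b(t(-5), U(5)) = 1432*(7 - 1*(-15)) = 1432*(7 + 15) = 1432*22 = 31504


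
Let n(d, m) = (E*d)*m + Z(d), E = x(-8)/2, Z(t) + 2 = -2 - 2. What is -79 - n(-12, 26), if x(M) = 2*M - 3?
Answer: -3037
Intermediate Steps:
x(M) = -3 + 2*M
Z(t) = -6 (Z(t) = -2 + (-2 - 2) = -2 - 4 = -6)
E = -19/2 (E = (-3 + 2*(-8))/2 = (-3 - 16)*(½) = -19*½ = -19/2 ≈ -9.5000)
n(d, m) = -6 - 19*d*m/2 (n(d, m) = (-19*d/2)*m - 6 = -19*d*m/2 - 6 = -6 - 19*d*m/2)
-79 - n(-12, 26) = -79 - (-6 - 19/2*(-12)*26) = -79 - (-6 + 2964) = -79 - 1*2958 = -79 - 2958 = -3037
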